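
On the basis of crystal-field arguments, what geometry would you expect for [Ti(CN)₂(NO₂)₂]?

tetrahedral

Summing ligand charges against the 0 overall charge gives an oxidation state of +4 for titanium.
Ti sits in group 4, so the d-electron count is 4 − 4 = 0.
With 4 monodentate ligands the coordination number is 4.
A d⁰ ion has no crystal-field stabilisation preference between square planar and tetrahedral, so four ligands adopt the sterically favoured tetrahedral geometry.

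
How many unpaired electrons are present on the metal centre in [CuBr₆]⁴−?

1 unpaired electron

Each bromide is −1; balancing the −4 overall charge requires Cu(II).
Cu sits in group 11, so the d-electron count is 11 − 2 = 9.
In an octahedral field the d⁹ configuration is t₂g⁶e_g³ (only one arrangement possible), giving 1 unpaired electron.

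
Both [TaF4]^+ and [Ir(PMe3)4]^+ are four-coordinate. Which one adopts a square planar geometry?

[Ir(PMe3)4]^+

For [TaF4]^+: Ligand charges: each fluoride is −1. With an overall charge of +1 the tantalum centre must be in the +5 oxidation state. Tantalum is a group-5 element; Ta(V) is therefore d⁰. A d⁰ ion has no crystal-field stabilisation preference between square planar and tetrahedral, so four ligands adopt the sterically favoured tetrahedral geometry. → tetrahedral.
For [Ir(PMe3)4]^+: Ligand charges: trimethylphosphine is neutral. With an overall charge of +1 the iridium centre must be in the +1 oxidation state. Ir sits in group 9, so the d-electron count is 9 − 1 = 8. A 5d d⁸ ion has a large crystal-field splitting; square planar leaves the high-energy d_{x²−y²} orbital empty and maximises CFSE. → square planar.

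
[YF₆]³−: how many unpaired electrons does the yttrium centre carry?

Ligand charges: each fluoride is −1. With an overall charge of −3 the yttrium centre must be in the +3 oxidation state.
Y sits in group 3, so the d-electron count is 3 − 3 = 0.
In an octahedral field the d⁰ configuration is t₂g⁰e_g⁰, giving 0 unpaired electrons.

0 unpaired electrons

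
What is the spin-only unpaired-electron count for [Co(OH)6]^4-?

3 unpaired electrons

Ligand charges: each hydroxide is −1. With an overall charge of −4 the cobalt centre must be in the +2 oxidation state.
Co sits in group 9, so the d-electron count is 9 − 2 = 7.
The spin state decides the count: Hydroxide is a weak-field ligand for a first-row metal, so the complex is high-spin.
An octahedral high-spin d⁷ ion is t₂g⁵e_g², giving 3 unpaired electrons.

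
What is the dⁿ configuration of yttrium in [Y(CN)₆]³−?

Summing ligand charges against the −3 overall charge gives an oxidation state of +3 for yttrium.
Yttrium is a group-3 element; Y(III) is therefore d⁰.

d⁰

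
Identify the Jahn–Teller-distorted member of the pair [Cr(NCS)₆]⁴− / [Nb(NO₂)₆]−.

[Cr(NCS)₆]⁴−

[Cr(NCS)₆]⁴−: Summing ligand charges against the −4 overall charge gives an oxidation state of +2 for chromium. Group 6 minus oxidation state 2 gives a d⁴ configuration. Isothiocyanate is a weak-field ligand for a first-row metal, so the complex is high-spin. The t₂g³e_g¹ (high-spin) configuration has an unevenly filled e_g set; the Jahn–Teller theorem predicts a tetragonal distortion (typically axial elongation) to lift the degeneracy.
[Nb(NO₂)₆]−: Each nitro (N-bound nitrite) is −1; balancing the −1 overall charge requires Nb(V). Group 5 minus oxidation state 5 gives a d⁰ configuration. The d⁰ configuration leaves the e_g set evenly filled (or empty) — no strong Jahn–Teller driving force.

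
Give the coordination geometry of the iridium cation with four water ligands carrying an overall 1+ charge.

square planar

Water is neutral; balancing the +1 overall charge requires Ir(I).
Iridium is a group-9 element; Ir(I) is therefore d⁸.
Coordination number: 4.
A 5d d⁸ ion has a large crystal-field splitting; square planar leaves the high-energy d_{x²−y²} orbital empty and maximises CFSE.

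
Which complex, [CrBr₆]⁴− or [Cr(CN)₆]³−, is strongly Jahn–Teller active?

[CrBr₆]⁴−

[CrBr₆]⁴−: Each bromide is −1; balancing the −4 overall charge requires Cr(II). Chromium is a group-6 element; Cr(II) is therefore d⁴. Bromide is a weak-field ligand for a first-row metal, so the complex is high-spin. The t₂g³e_g¹ (high-spin) configuration has an unevenly filled e_g set; the Jahn–Teller theorem predicts a tetragonal distortion (typically axial elongation) to lift the degeneracy.
[Cr(CN)₆]³−: Summing ligand charges against the −3 overall charge gives an oxidation state of +3 for chromium. Cr sits in group 6, so the d-electron count is 6 − 3 = 3. The d³ configuration leaves the e_g set evenly filled (or empty) — no strong Jahn–Teller driving force.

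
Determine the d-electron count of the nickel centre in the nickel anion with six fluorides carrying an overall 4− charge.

d⁸

Ligand charges: each fluoride is −1. With an overall charge of −4 the nickel centre must be in the +2 oxidation state.
Ni sits in group 10, so the d-electron count is 10 − 2 = 8.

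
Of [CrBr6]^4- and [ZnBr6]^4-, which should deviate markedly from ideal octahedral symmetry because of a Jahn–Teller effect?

[CrBr6]^4-: Ligand charges: each bromide is −1. With an overall charge of −4 the chromium centre must be in the +2 oxidation state. Cr sits in group 6, so the d-electron count is 6 − 2 = 4. Bromide is a weak-field ligand for a first-row metal, so the complex is high-spin. The t₂g³e_g¹ (high-spin) configuration has an unevenly filled e_g set; the Jahn–Teller theorem predicts a tetragonal distortion (typically axial elongation) to lift the degeneracy.
[ZnBr6]^4-: Ligand charges: each bromide is −1. With an overall charge of −4 the zinc centre must be in the +2 oxidation state. Zinc is a group-12 element; Zn(II) is therefore d¹⁰. The d¹⁰ configuration leaves the e_g set evenly filled (or empty) — no strong Jahn–Teller driving force.

[CrBr6]^4-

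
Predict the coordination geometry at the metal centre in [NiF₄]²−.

Summing ligand charges against the −2 overall charge gives an oxidation state of +2 for nickel.
Group 10 minus oxidation state 2 gives a d⁸ configuration.
With 4 monodentate ligands the coordination number is 4.
Fluoride is a weak-field ligand.
With weak-field ligands the CFSE gain from square planar is small, so a 3d d⁸ ion takes the sterically preferred tetrahedral geometry.

tetrahedral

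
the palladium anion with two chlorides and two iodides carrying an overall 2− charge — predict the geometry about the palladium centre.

square planar

Summing ligand charges against the −2 overall charge gives an oxidation state of +2 for palladium.
Palladium is a group-10 element; Pd(II) is therefore d⁸.
Coordination number: 4.
A 4d d⁸ ion has a large crystal-field splitting; square planar leaves the high-energy d_{x²−y²} orbital empty and maximises CFSE.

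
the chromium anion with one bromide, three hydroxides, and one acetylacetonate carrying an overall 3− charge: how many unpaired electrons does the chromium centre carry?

Ligand charges: each bromide is −1; each hydroxide is −1; each acetylacetonate is −1. With an overall charge of −3 the chromium centre must be in the +2 oxidation state.
Chromium is a group-6 element; Cr(II) is therefore d⁴.
Counting donor atoms: 1×bromide (monodentate) → 1 donor; 3×hydroxide (monodentate) → 3 donors; 1×acetylacetonate (bidentate) → 2 donors. Coordination number = 6.
The spin state decides the count: Acetylacetonate, bromide, and hydroxide are weak-field ligands for a first-row metal, so the complex is high-spin.
An octahedral high-spin d⁴ ion is t₂g³e_g¹, giving 4 unpaired electrons.

4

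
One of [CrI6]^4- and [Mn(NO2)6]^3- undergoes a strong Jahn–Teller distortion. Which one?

[CrI6]^4-

[CrI6]^4-: Ligand charges: each iodide is −1. With an overall charge of −4 the chromium centre must be in the +2 oxidation state. Cr sits in group 6, so the d-electron count is 6 − 2 = 4. Iodide is a weak-field ligand for a first-row metal, so the complex is high-spin. The t₂g³e_g¹ (high-spin) configuration has an unevenly filled e_g set; the Jahn–Teller theorem predicts a tetragonal distortion (typically axial elongation) to lift the degeneracy.
[Mn(NO2)6]^3-: Each nitro (N-bound nitrite) is −1; balancing the −3 overall charge requires Mn(III). Group 7 minus oxidation state 3 gives a d⁴ configuration. Nitro (N-bound nitrite) is a strong-field ligand (high in the spectrochemical series) for a first-row metal, so the complex is low-spin. The d⁴ configuration leaves the e_g set evenly filled (or empty) — no strong Jahn–Teller driving force.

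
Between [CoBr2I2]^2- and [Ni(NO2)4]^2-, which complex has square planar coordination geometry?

[Ni(NO2)4]^2-

For [CoBr2I2]^2-: Ligand charges: each bromide is −1; each iodide is −1. With an overall charge of −2 the cobalt centre must be in the +2 oxidation state. Cobalt is a group-9 element; Co(II) is therefore d⁷. For a high-spin 3d d⁷ ion with weak-field ligands the small Δₜ gives little square-planar CFSE advantage, so four ligands adopt the sterically favoured tetrahedral geometry. → tetrahedral.
For [Ni(NO2)4]^2-: Ligand charges: each nitro (N-bound nitrite) is −1. With an overall charge of −2 the nickel centre must be in the +2 oxidation state. Nickel is a group-10 element; Ni(II) is therefore d⁸. Nitro (N-bound nitrite) is a strong-field ligand (high in the spectrochemical series). A 3d d⁸ ion with strong-field ligands gains enough CFSE to favour square planar over tetrahedral. → square planar.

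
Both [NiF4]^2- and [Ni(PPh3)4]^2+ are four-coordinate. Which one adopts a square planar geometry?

For [NiF4]^2-: Ligand charges: each fluoride is −1. With an overall charge of −2 the nickel centre must be in the +2 oxidation state. Ni sits in group 10, so the d-electron count is 10 − 2 = 8. Fluoride is a weak-field ligand. With weak-field ligands the CFSE gain from square planar is small, so a 3d d⁸ ion takes the sterically preferred tetrahedral geometry. → tetrahedral.
For [Ni(PPh3)4]^2+: Triphenylphosphine is neutral; balancing the +2 overall charge requires Ni(II). Nickel is a group-10 element; Ni(II) is therefore d⁸. Triphenylphosphine is a strong-field ligand (high in the spectrochemical series). A 3d d⁸ ion with strong-field ligands gains enough CFSE to favour square planar over tetrahedral. → square planar.

[Ni(PPh3)4]^2+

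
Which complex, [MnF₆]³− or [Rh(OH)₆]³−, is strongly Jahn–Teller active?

[MnF₆]³−

[MnF₆]³−: Summing ligand charges against the −3 overall charge gives an oxidation state of +3 for manganese. Group 7 minus oxidation state 3 gives a d⁴ configuration. Fluoride is a weak-field ligand for a first-row metal, so the complex is high-spin. The t₂g³e_g¹ (high-spin) configuration has an unevenly filled e_g set; the Jahn–Teller theorem predicts a tetragonal distortion (typically axial elongation) to lift the degeneracy.
[Rh(OH)₆]³−: Each hydroxide is −1; balancing the −3 overall charge requires Rh(III). Rhodium is a group-9 element; Rh(III) is therefore d⁶. A 4d ion has a large Δₒ and is invariably low-spin. The d⁶ configuration leaves the e_g set evenly filled (or empty) — no strong Jahn–Teller driving force.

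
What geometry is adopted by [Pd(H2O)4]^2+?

square planar

Water is neutral; balancing the +2 overall charge requires Pd(II).
Group 10 minus oxidation state 2 gives a d⁸ configuration.
With 4 monodentate ligands the coordination number is 4.
A 4d d⁸ ion has a large crystal-field splitting; square planar leaves the high-energy d_{x²−y²} orbital empty and maximises CFSE.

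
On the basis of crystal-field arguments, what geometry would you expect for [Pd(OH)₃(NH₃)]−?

square planar

Summing ligand charges against the −1 overall charge gives an oxidation state of +2 for palladium.
Group 10 minus oxidation state 2 gives a d⁸ configuration.
Coordination number: 4.
A 4d d⁸ ion has a large crystal-field splitting; square planar leaves the high-energy d_{x²−y²} orbital empty and maximises CFSE.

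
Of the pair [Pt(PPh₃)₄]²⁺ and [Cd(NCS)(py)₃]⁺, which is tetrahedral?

[Cd(NCS)(py)₃]⁺

For [Pt(PPh₃)₄]²⁺: Triphenylphosphine is neutral; balancing the +2 overall charge requires Pt(II). Platinum is a group-10 element; Pt(II) is therefore d⁸. A 5d d⁸ ion has a large crystal-field splitting; square planar leaves the high-energy d_{x²−y²} orbital empty and maximises CFSE. → square planar.
For [Cd(NCS)(py)₃]⁺: Summing ligand charges against the +1 overall charge gives an oxidation state of +2 for cadmium. Cadmium is a group-12 element; Cd(II) is therefore d¹⁰. A d¹⁰ ion has no crystal-field stabilisation preference between square planar and tetrahedral, so four ligands adopt the sterically favoured tetrahedral geometry. → tetrahedral.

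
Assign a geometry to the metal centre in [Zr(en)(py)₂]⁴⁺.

tetrahedral

Summing ligand charges against the +4 overall charge gives an oxidation state of +4 for zirconium.
Zr sits in group 4, so the d-electron count is 4 − 4 = 0.
Counting donor atoms: 1×ethylenediamine (bidentate) → 2 donors; 2×pyridine (monodentate) → 2 donors. Coordination number = 4.
A d⁰ ion has no crystal-field stabilisation preference between square planar and tetrahedral, so four ligands adopt the sterically favoured tetrahedral geometry.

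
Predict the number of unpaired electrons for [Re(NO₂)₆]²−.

Ligand charges: each nitro (N-bound nitrite) is −1. With an overall charge of −2 the rhenium centre must be in the +4 oxidation state.
Group 7 minus oxidation state 4 gives a d³ configuration.
In an octahedral field the d³ configuration is t₂g³e_g⁰ (only one arrangement possible), giving 3 unpaired electrons.

3 unpaired electrons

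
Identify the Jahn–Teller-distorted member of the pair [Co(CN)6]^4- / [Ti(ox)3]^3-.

[Co(CN)6]^4-

[Co(CN)6]^4-: Ligand charges: each cyanide is −1. With an overall charge of −4 the cobalt centre must be in the +2 oxidation state. Co sits in group 9, so the d-electron count is 9 − 2 = 7. Cyanide is a strong-field ligand (high in the spectrochemical series) for a first-row metal, so the complex is low-spin. The t₂g⁶e_g¹ (low-spin) configuration has an unevenly filled e_g set; the Jahn–Teller theorem predicts a tetragonal distortion (typically axial elongation) to lift the degeneracy.
[Ti(ox)3]^3-: Ligand charges: each oxalate is −2. With an overall charge of −3 the titanium centre must be in the +3 oxidation state. Titanium is a group-4 element; Ti(III) is therefore d¹. The d¹ configuration leaves the e_g set evenly filled (or empty) — no strong Jahn–Teller driving force.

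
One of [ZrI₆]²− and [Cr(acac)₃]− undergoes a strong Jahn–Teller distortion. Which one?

[Cr(acac)₃]−

[ZrI₆]²−: Ligand charges: each iodide is −1. With an overall charge of −2 the zirconium centre must be in the +4 oxidation state. Zirconium is a group-4 element; Zr(IV) is therefore d⁰. The d⁰ configuration leaves the e_g set evenly filled (or empty) — no strong Jahn–Teller driving force.
[Cr(acac)₃]−: Each acetylacetonate is −1; balancing the −1 overall charge requires Cr(II). Chromium is a group-6 element; Cr(II) is therefore d⁴. Acetylacetonate is a weak-field ligand for a first-row metal, so the complex is high-spin. The t₂g³e_g¹ (high-spin) configuration has an unevenly filled e_g set; the Jahn–Teller theorem predicts a tetragonal distortion (typically axial elongation) to lift the degeneracy.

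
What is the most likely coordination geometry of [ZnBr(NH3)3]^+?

tetrahedral

Each bromide is −1; ammonia is neutral; balancing the +1 overall charge requires Zn(II).
Zn sits in group 12, so the d-electron count is 12 − 2 = 10.
Coordination number: 4.
A d¹⁰ ion has no crystal-field stabilisation preference between square planar and tetrahedral, so four ligands adopt the sterically favoured tetrahedral geometry.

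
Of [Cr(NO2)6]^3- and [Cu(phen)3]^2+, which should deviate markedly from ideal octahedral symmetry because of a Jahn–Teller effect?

[Cu(phen)3]^2+

[Cr(NO2)6]^3-: Each nitro (N-bound nitrite) is −1; balancing the −3 overall charge requires Cr(III). Group 6 minus oxidation state 3 gives a d³ configuration. The d³ configuration leaves the e_g set evenly filled (or empty) — no strong Jahn–Teller driving force.
[Cu(phen)3]^2+: Ligand charges: 1,10-phenanthroline is neutral. With an overall charge of +2 the copper centre must be in the +2 oxidation state. Group 11 minus oxidation state 2 gives a d⁹ configuration. The t₂g⁶e_g³ configuration has an unevenly filled e_g set; the Jahn–Teller theorem predicts a tetragonal distortion (typically axial elongation) to lift the degeneracy.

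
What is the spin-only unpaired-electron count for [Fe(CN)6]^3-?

1

Each cyanide is −1; balancing the −3 overall charge requires Fe(III).
Iron is a group-8 element; Fe(III) is therefore d⁵.
The spin state decides the count: Cyanide is a strong-field ligand (high in the spectrochemical series) for a first-row metal, so the complex is low-spin.
An octahedral low-spin d⁵ ion is t₂g⁵e_g⁰, giving 1 unpaired electron.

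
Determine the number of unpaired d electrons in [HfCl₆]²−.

0 unpaired electrons

Each chloride is −1; balancing the −2 overall charge requires Hf(IV).
Group 4 minus oxidation state 4 gives a d⁰ configuration.
In an octahedral field the d⁰ configuration is t₂g⁰e_g⁰, giving 0 unpaired electrons.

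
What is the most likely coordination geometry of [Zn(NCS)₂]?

linear

Summing ligand charges against the 0 overall charge gives an oxidation state of +2 for zinc.
Zn sits in group 12, so the d-electron count is 12 − 2 = 10.
Coordination number: 2.
A d¹⁰ ion with only two ligands adopts a linear arrangement (sp hybridisation; no CFSE preference).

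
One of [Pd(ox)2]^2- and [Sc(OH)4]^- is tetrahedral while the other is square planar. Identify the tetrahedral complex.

[Sc(OH)4]^-

For [Pd(ox)2]^2-: Summing ligand charges against the −2 overall charge gives an oxidation state of +2 for palladium. Palladium is a group-10 element; Pd(II) is therefore d⁸. A 4d d⁸ ion has a large crystal-field splitting; square planar leaves the high-energy d_{x²−y²} orbital empty and maximises CFSE. → square planar.
For [Sc(OH)4]^-: Each hydroxide is −1; balancing the −1 overall charge requires Sc(III). Scandium is a group-3 element; Sc(III) is therefore d⁰. A d⁰ ion has no crystal-field stabilisation preference between square planar and tetrahedral, so four ligands adopt the sterically favoured tetrahedral geometry. → tetrahedral.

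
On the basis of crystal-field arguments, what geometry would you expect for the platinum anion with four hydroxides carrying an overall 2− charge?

square planar

Summing ligand charges against the −2 overall charge gives an oxidation state of +2 for platinum.
Group 10 minus oxidation state 2 gives a d⁸ configuration.
With 4 monodentate ligands the coordination number is 4.
A 5d d⁸ ion has a large crystal-field splitting; square planar leaves the high-energy d_{x²−y²} orbital empty and maximises CFSE.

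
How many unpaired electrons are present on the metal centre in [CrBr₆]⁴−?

4 unpaired electrons

Each bromide is −1; balancing the −4 overall charge requires Cr(II).
Cr sits in group 6, so the d-electron count is 6 − 2 = 4.
The spin state decides the count: Bromide is a weak-field ligand for a first-row metal, so the complex is high-spin.
An octahedral high-spin d⁴ ion is t₂g³e_g¹, giving 4 unpaired electrons.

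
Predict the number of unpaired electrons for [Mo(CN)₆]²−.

2 unpaired electrons

Each cyanide is −1; balancing the −2 overall charge requires Mo(IV).
Mo sits in group 6, so the d-electron count is 6 − 4 = 2.
In an octahedral field the d² configuration is t₂g²e_g⁰ (only one arrangement possible), giving 2 unpaired electrons.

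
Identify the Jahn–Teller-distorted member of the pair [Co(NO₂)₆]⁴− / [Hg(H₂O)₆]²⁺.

[Co(NO₂)₆]⁴−: Ligand charges: each nitro (N-bound nitrite) is −1. With an overall charge of −4 the cobalt centre must be in the +2 oxidation state. Group 9 minus oxidation state 2 gives a d⁷ configuration. Nitro (N-bound nitrite) is a strong-field ligand (high in the spectrochemical series) for a first-row metal, so the complex is low-spin. The t₂g⁶e_g¹ (low-spin) configuration has an unevenly filled e_g set; the Jahn–Teller theorem predicts a tetragonal distortion (typically axial elongation) to lift the degeneracy.
[Hg(H₂O)₆]²⁺: Summing ligand charges against the +2 overall charge gives an oxidation state of +2 for mercury. Mercury is a group-12 element; Hg(II) is therefore d¹⁰. The d¹⁰ configuration leaves the e_g set evenly filled (or empty) — no strong Jahn–Teller driving force.

[Co(NO₂)₆]⁴−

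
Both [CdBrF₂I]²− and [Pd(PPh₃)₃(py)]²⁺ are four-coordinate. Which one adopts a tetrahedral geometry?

For [CdBrF₂I]²−: Ligand charges: each bromide is −1; each fluoride is −1; each iodide is −1. With an overall charge of −2 the cadmium centre must be in the +2 oxidation state. Group 12 minus oxidation state 2 gives a d¹⁰ configuration. A d¹⁰ ion has no crystal-field stabilisation preference between square planar and tetrahedral, so four ligands adopt the sterically favoured tetrahedral geometry. → tetrahedral.
For [Pd(PPh₃)₃(py)]²⁺: Summing ligand charges against the +2 overall charge gives an oxidation state of +2 for palladium. Group 10 minus oxidation state 2 gives a d⁸ configuration. A 4d d⁸ ion has a large crystal-field splitting; square planar leaves the high-energy d_{x²−y²} orbital empty and maximises CFSE. → square planar.

[CdBrF₂I]²−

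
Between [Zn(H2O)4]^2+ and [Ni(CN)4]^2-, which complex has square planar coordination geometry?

For [Zn(H2O)4]^2+: Water is neutral; balancing the +2 overall charge requires Zn(II). Group 12 minus oxidation state 2 gives a d¹⁰ configuration. A d¹⁰ ion has no crystal-field stabilisation preference between square planar and tetrahedral, so four ligands adopt the sterically favoured tetrahedral geometry. → tetrahedral.
For [Ni(CN)4]^2-: Each cyanide is −1; balancing the −2 overall charge requires Ni(II). Ni sits in group 10, so the d-electron count is 10 − 2 = 8. Cyanide is a strong-field ligand (high in the spectrochemical series). A 3d d⁸ ion with strong-field ligands gains enough CFSE to favour square planar over tetrahedral. → square planar.

[Ni(CN)4]^2-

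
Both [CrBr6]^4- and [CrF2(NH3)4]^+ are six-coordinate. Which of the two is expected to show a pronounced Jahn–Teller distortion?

[CrBr6]^4-

[CrBr6]^4-: Each bromide is −1; balancing the −4 overall charge requires Cr(II). Cr sits in group 6, so the d-electron count is 6 − 2 = 4. Bromide is a weak-field ligand for a first-row metal, so the complex is high-spin. The t₂g³e_g¹ (high-spin) configuration has an unevenly filled e_g set; the Jahn–Teller theorem predicts a tetragonal distortion (typically axial elongation) to lift the degeneracy.
[CrF2(NH3)4]^+: Each fluoride is −1; ammonia is neutral; balancing the +1 overall charge requires Cr(III). Cr sits in group 6, so the d-electron count is 6 − 3 = 3. The d³ configuration leaves the e_g set evenly filled (or empty) — no strong Jahn–Teller driving force.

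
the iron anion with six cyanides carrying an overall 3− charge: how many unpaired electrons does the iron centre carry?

1

Summing ligand charges against the −3 overall charge gives an oxidation state of +3 for iron.
Group 8 minus oxidation state 3 gives a d⁵ configuration.
The spin state decides the count: Cyanide is a strong-field ligand (high in the spectrochemical series) for a first-row metal, so the complex is low-spin.
An octahedral low-spin d⁵ ion is t₂g⁵e_g⁰, giving 1 unpaired electron.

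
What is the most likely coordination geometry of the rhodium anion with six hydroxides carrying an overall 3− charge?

Ligand charges: each hydroxide is −1. With an overall charge of −3 the rhodium centre must be in the +3 oxidation state.
Rhodium is a group-9 element; Rh(III) is therefore d⁶.
With 6 monodentate ligands the coordination number is 6.
Six donors around a single metal centre give an octahedral coordination sphere.

octahedral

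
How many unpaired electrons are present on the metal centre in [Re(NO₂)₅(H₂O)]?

2 unpaired electrons

Each nitro (N-bound nitrite) is −1; water is neutral; balancing the 0 overall charge requires Re(V).
Rhenium is a group-7 element; Re(V) is therefore d².
In an octahedral field the d² configuration is t₂g²e_g⁰ (only one arrangement possible), giving 2 unpaired electrons.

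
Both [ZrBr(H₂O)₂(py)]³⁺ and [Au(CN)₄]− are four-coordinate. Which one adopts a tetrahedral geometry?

[ZrBr(H₂O)₂(py)]³⁺

For [ZrBr(H₂O)₂(py)]³⁺: Each bromide is −1; water is neutral; pyridine is neutral; balancing the +3 overall charge requires Zr(IV). Zr sits in group 4, so the d-electron count is 4 − 4 = 0. A d⁰ ion has no crystal-field stabilisation preference between square planar and tetrahedral, so four ligands adopt the sterically favoured tetrahedral geometry. → tetrahedral.
For [Au(CN)₄]−: Each cyanide is −1; balancing the −1 overall charge requires Au(III). Au sits in group 11, so the d-electron count is 11 − 3 = 8. A 5d d⁸ ion has a large crystal-field splitting; square planar leaves the high-energy d_{x²−y²} orbital empty and maximises CFSE. → square planar.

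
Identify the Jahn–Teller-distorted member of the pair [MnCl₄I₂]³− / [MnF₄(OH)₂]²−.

[MnCl₄I₂]³−

[MnCl₄I₂]³−: Each chloride is −1; each iodide is −1; balancing the −3 overall charge requires Mn(III). Manganese is a group-7 element; Mn(III) is therefore d⁴. Chloride and iodide are weak-field ligands for a first-row metal, so the complex is high-spin. The t₂g³e_g¹ (high-spin) configuration has an unevenly filled e_g set; the Jahn–Teller theorem predicts a tetragonal distortion (typically axial elongation) to lift the degeneracy.
[MnF₄(OH)₂]²−: Summing ligand charges against the −2 overall charge gives an oxidation state of +4 for manganese. Manganese is a group-7 element; Mn(IV) is therefore d³. The d³ configuration leaves the e_g set evenly filled (or empty) — no strong Jahn–Teller driving force.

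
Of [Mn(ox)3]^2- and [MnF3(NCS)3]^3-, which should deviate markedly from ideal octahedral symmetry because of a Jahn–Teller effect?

[MnF3(NCS)3]^3-

[Mn(ox)3]^2-: Each oxalate is −2; balancing the −2 overall charge requires Mn(IV). Group 7 minus oxidation state 4 gives a d³ configuration. The d³ configuration leaves the e_g set evenly filled (or empty) — no strong Jahn–Teller driving force.
[MnF3(NCS)3]^3-: Summing ligand charges against the −3 overall charge gives an oxidation state of +3 for manganese. Manganese is a group-7 element; Mn(III) is therefore d⁴. Fluoride and isothiocyanate are weak-field ligands for a first-row metal, so the complex is high-spin. The t₂g³e_g¹ (high-spin) configuration has an unevenly filled e_g set; the Jahn–Teller theorem predicts a tetragonal distortion (typically axial elongation) to lift the degeneracy.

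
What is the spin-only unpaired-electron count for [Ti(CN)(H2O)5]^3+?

Ligand charges: each cyanide is −1; water is neutral. With an overall charge of +3 the titanium centre must be in the +4 oxidation state.
Titanium is a group-4 element; Ti(IV) is therefore d⁰.
In an octahedral field the d⁰ configuration is t₂g⁰e_g⁰, giving 0 unpaired electrons.

0 unpaired electrons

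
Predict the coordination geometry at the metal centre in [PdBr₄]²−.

square planar

Summing ligand charges against the −2 overall charge gives an oxidation state of +2 for palladium.
Group 10 minus oxidation state 2 gives a d⁸ configuration.
Coordination number: 4.
A 4d d⁸ ion has a large crystal-field splitting; square planar leaves the high-energy d_{x²−y²} orbital empty and maximises CFSE.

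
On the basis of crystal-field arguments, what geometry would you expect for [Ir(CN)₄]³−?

square planar

Ligand charges: each cyanide is −1. With an overall charge of −3 the iridium centre must be in the +1 oxidation state.
Iridium is a group-9 element; Ir(I) is therefore d⁸.
Coordination number: 4.
A 5d d⁸ ion has a large crystal-field splitting; square planar leaves the high-energy d_{x²−y²} orbital empty and maximises CFSE.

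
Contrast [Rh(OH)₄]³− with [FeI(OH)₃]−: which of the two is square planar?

[Rh(OH)₄]³−

For [Rh(OH)₄]³−: Summing ligand charges against the −3 overall charge gives an oxidation state of +1 for rhodium. Rhodium is a group-9 element; Rh(I) is therefore d⁸. A 4d d⁸ ion has a large crystal-field splitting; square planar leaves the high-energy d_{x²−y²} orbital empty and maximises CFSE. → square planar.
For [FeI(OH)₃]−: Summing ligand charges against the −1 overall charge gives an oxidation state of +3 for iron. Fe sits in group 8, so the d-electron count is 8 − 3 = 5. A high-spin d⁵ ion has zero CFSE in either geometry, so four ligands adopt the sterically favoured tetrahedral geometry. → tetrahedral.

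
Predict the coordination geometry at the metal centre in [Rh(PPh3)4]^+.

square planar

Summing ligand charges against the +1 overall charge gives an oxidation state of +1 for rhodium.
Group 9 minus oxidation state 1 gives a d⁸ configuration.
Coordination number: 4.
A 4d d⁸ ion has a large crystal-field splitting; square planar leaves the high-energy d_{x²−y²} orbital empty and maximises CFSE.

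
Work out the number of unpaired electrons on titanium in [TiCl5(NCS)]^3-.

Ligand charges: each chloride is −1; each isothiocyanate is −1. With an overall charge of −3 the titanium centre must be in the +3 oxidation state.
Ti sits in group 4, so the d-electron count is 4 − 3 = 1.
In an octahedral field the d¹ configuration is t₂g¹e_g⁰ (only one arrangement possible), giving 1 unpaired electron.

1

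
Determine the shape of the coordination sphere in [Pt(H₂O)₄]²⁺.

Water is neutral; balancing the +2 overall charge requires Pt(II).
Group 10 minus oxidation state 2 gives a d⁸ configuration.
Coordination number: 4.
A 5d d⁸ ion has a large crystal-field splitting; square planar leaves the high-energy d_{x²−y²} orbital empty and maximises CFSE.

square planar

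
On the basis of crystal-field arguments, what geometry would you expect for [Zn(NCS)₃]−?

trigonal planar

Ligand charges: each isothiocyanate is −1. With an overall charge of −1 the zinc centre must be in the +2 oxidation state.
Zn sits in group 12, so the d-electron count is 12 − 2 = 10.
Coordination number: 3.
Three ligands around a d¹⁰ centre minimise repulsion in a trigonal-planar arrangement.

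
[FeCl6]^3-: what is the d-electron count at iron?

d⁵

Each chloride is −1; balancing the −3 overall charge requires Fe(III).
Iron is a group-8 element; Fe(III) is therefore d⁵.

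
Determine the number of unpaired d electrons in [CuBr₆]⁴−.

1 unpaired electron

Ligand charges: each bromide is −1. With an overall charge of −4 the copper centre must be in the +2 oxidation state.
Cu sits in group 11, so the d-electron count is 11 − 2 = 9.
In an octahedral field the d⁹ configuration is t₂g⁶e_g³ (only one arrangement possible), giving 1 unpaired electron.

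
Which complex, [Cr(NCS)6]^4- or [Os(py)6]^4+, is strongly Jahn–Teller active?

[Cr(NCS)6]^4-

[Cr(NCS)6]^4-: Ligand charges: each isothiocyanate is −1. With an overall charge of −4 the chromium centre must be in the +2 oxidation state. Cr sits in group 6, so the d-electron count is 6 − 2 = 4. Isothiocyanate is a weak-field ligand for a first-row metal, so the complex is high-spin. The t₂g³e_g¹ (high-spin) configuration has an unevenly filled e_g set; the Jahn–Teller theorem predicts a tetragonal distortion (typically axial elongation) to lift the degeneracy.
[Os(py)6]^4+: Summing ligand charges against the +4 overall charge gives an oxidation state of +4 for osmium. Os sits in group 8, so the d-electron count is 8 − 4 = 4. A 5d ion has a large Δₒ and is invariably low-spin. The d⁴ configuration leaves the e_g set evenly filled (or empty) — no strong Jahn–Teller driving force.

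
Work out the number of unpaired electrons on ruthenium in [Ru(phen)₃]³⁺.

Summing ligand charges against the +3 overall charge gives an oxidation state of +3 for ruthenium.
Ruthenium is a group-8 element; Ru(III) is therefore d⁵.
Counting donor atoms: 3×1,10-phenanthroline (bidentate) → 6 donors. Coordination number = 6.
The spin state decides the count: a 4d ion has a large Δₒ and is invariably low-spin.
An octahedral low-spin d⁵ ion is t₂g⁵e_g⁰, giving 1 unpaired electron.

1 unpaired electron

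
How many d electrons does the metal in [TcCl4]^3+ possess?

Each chloride is −1; balancing the +3 overall charge requires Tc(VII).
Technetium is a group-7 element; Tc(VII) is therefore d⁰.

d⁰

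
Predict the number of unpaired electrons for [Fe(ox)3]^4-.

4

Summing ligand charges against the −4 overall charge gives an oxidation state of +2 for iron.
Fe sits in group 8, so the d-electron count is 8 − 2 = 6.
Counting donor atoms: 3×oxalate (bidentate) → 6 donors. Coordination number = 6.
The spin state decides the count: Oxalate is a weak-field ligand for a first-row metal, so the complex is high-spin.
An octahedral high-spin d⁶ ion is t₂g⁴e_g², giving 4 unpaired electrons.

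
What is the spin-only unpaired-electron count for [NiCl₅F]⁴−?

2 unpaired electrons

Summing ligand charges against the −4 overall charge gives an oxidation state of +2 for nickel.
Ni sits in group 10, so the d-electron count is 10 − 2 = 8.
In an octahedral field the d⁸ configuration is t₂g⁶e_g² (only one arrangement possible), giving 2 unpaired electrons.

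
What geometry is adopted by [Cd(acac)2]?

Each acetylacetonate is −1; balancing the 0 overall charge requires Cd(II).
Cadmium is a group-12 element; Cd(II) is therefore d¹⁰.
Counting donor atoms: 2×acetylacetonate (bidentate) → 4 donors. Coordination number = 4.
A d¹⁰ ion has no crystal-field stabilisation preference between square planar and tetrahedral, so four ligands adopt the sterically favoured tetrahedral geometry.

tetrahedral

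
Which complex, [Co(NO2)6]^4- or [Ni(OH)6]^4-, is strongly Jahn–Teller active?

[Co(NO2)6]^4-

[Co(NO2)6]^4-: Summing ligand charges against the −4 overall charge gives an oxidation state of +2 for cobalt. Cobalt is a group-9 element; Co(II) is therefore d⁷. Nitro (N-bound nitrite) is a strong-field ligand (high in the spectrochemical series) for a first-row metal, so the complex is low-spin. The t₂g⁶e_g¹ (low-spin) configuration has an unevenly filled e_g set; the Jahn–Teller theorem predicts a tetragonal distortion (typically axial elongation) to lift the degeneracy.
[Ni(OH)6]^4-: Ligand charges: each hydroxide is −1. With an overall charge of −4 the nickel centre must be in the +2 oxidation state. Ni sits in group 10, so the d-electron count is 10 − 2 = 8. The d⁸ configuration leaves the e_g set evenly filled (or empty) — no strong Jahn–Teller driving force.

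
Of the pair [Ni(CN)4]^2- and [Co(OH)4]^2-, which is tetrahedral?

[Co(OH)4]^2-

For [Ni(CN)4]^2-: Each cyanide is −1; balancing the −2 overall charge requires Ni(II). Ni sits in group 10, so the d-electron count is 10 − 2 = 8. Cyanide is a strong-field ligand (high in the spectrochemical series). A 3d d⁸ ion with strong-field ligands gains enough CFSE to favour square planar over tetrahedral. → square planar.
For [Co(OH)4]^2-: Summing ligand charges against the −2 overall charge gives an oxidation state of +2 for cobalt. Co sits in group 9, so the d-electron count is 9 − 2 = 7. For a high-spin 3d d⁷ ion with weak-field ligands the small Δₜ gives little square-planar CFSE advantage, so four ligands adopt the sterically favoured tetrahedral geometry. → tetrahedral.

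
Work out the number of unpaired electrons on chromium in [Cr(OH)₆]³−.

3 unpaired electrons

Ligand charges: each hydroxide is −1. With an overall charge of −3 the chromium centre must be in the +3 oxidation state.
Cr sits in group 6, so the d-electron count is 6 − 3 = 3.
In an octahedral field the d³ configuration is t₂g³e_g⁰ (only one arrangement possible), giving 3 unpaired electrons.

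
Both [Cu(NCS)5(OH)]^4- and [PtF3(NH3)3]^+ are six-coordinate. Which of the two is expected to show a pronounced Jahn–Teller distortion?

[Cu(NCS)5(OH)]^4-: Summing ligand charges against the −4 overall charge gives an oxidation state of +2 for copper. Copper is a group-11 element; Cu(II) is therefore d⁹. The t₂g⁶e_g³ configuration has an unevenly filled e_g set; the Jahn–Teller theorem predicts a tetragonal distortion (typically axial elongation) to lift the degeneracy.
[PtF3(NH3)3]^+: Ligand charges: each fluoride is −1; ammonia is neutral. With an overall charge of +1 the platinum centre must be in the +4 oxidation state. Platinum is a group-10 element; Pt(IV) is therefore d⁶. A 5d ion has a large Δₒ and is invariably low-spin. The d⁶ configuration leaves the e_g set evenly filled (or empty) — no strong Jahn–Teller driving force.

[Cu(NCS)5(OH)]^4-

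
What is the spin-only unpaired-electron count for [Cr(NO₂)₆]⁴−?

Ligand charges: each nitro (N-bound nitrite) is −1. With an overall charge of −4 the chromium centre must be in the +2 oxidation state.
Cr sits in group 6, so the d-electron count is 6 − 2 = 4.
The spin state decides the count: Nitro (N-bound nitrite) is a strong-field ligand (high in the spectrochemical series) for a first-row metal, so the complex is low-spin.
An octahedral low-spin d⁴ ion is t₂g⁴e_g⁰, giving 2 unpaired electrons.

2 unpaired electrons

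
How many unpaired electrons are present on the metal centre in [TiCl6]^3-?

1 unpaired electron

Summing ligand charges against the −3 overall charge gives an oxidation state of +3 for titanium.
Ti sits in group 4, so the d-electron count is 4 − 3 = 1.
In an octahedral field the d¹ configuration is t₂g¹e_g⁰ (only one arrangement possible), giving 1 unpaired electron.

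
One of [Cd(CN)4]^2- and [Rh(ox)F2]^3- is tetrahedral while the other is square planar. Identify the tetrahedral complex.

[Cd(CN)4]^2-

For [Cd(CN)4]^2-: Ligand charges: each cyanide is −1. With an overall charge of −2 the cadmium centre must be in the +2 oxidation state. Cd sits in group 12, so the d-electron count is 12 − 2 = 10. A d¹⁰ ion has no crystal-field stabilisation preference between square planar and tetrahedral, so four ligands adopt the sterically favoured tetrahedral geometry. → tetrahedral.
For [Rh(ox)F2]^3-: Each oxalate is −2; each fluoride is −1; balancing the −3 overall charge requires Rh(I). Rh sits in group 9, so the d-electron count is 9 − 1 = 8. A 4d d⁸ ion has a large crystal-field splitting; square planar leaves the high-energy d_{x²−y²} orbital empty and maximises CFSE. → square planar.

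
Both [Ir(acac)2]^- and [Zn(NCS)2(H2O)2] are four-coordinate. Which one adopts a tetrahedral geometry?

For [Ir(acac)2]^-: Summing ligand charges against the −1 overall charge gives an oxidation state of +1 for iridium. Ir sits in group 9, so the d-electron count is 9 − 1 = 8. A 5d d⁸ ion has a large crystal-field splitting; square planar leaves the high-energy d_{x²−y²} orbital empty and maximises CFSE. → square planar.
For [Zn(NCS)2(H2O)2]: Summing ligand charges against the 0 overall charge gives an oxidation state of +2 for zinc. Zinc is a group-12 element; Zn(II) is therefore d¹⁰. A d¹⁰ ion has no crystal-field stabilisation preference between square planar and tetrahedral, so four ligands adopt the sterically favoured tetrahedral geometry. → tetrahedral.

[Zn(NCS)2(H2O)2]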